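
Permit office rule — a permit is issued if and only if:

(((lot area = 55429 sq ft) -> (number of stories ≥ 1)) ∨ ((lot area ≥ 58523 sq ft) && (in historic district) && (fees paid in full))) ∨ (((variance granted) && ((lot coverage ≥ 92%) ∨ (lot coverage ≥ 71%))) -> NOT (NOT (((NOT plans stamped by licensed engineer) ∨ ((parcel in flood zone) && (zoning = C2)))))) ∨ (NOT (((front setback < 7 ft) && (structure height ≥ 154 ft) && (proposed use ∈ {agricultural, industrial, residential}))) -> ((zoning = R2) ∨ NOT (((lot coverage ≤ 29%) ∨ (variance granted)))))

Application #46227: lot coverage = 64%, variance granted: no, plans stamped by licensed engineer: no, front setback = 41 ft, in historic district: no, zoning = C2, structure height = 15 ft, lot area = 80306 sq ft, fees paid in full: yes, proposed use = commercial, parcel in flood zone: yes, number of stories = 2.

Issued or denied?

Issued

Atomic conditions:
  lot area = 55429 sq ft: 80306 == 55429 is false
  number of stories ≥ 1: 2 ≥ 1 is true
  lot area ≥ 58523 sq ft: 80306 ≥ 58523 is true
  in historic district: no → false
  fees paid in full: yes → true
  variance granted: no → false
  lot coverage ≥ 92%: 64 ≥ 92 is false
  lot coverage ≥ 71%: 64 ≥ 71 is false
  NOT plans stamped by licensed engineer: no → true
  parcel in flood zone: yes → true
  zoning = C2: C2 == C2 is true
  front setback < 7 ft: 41 < 7 is false
  structure height ≥ 154 ft: 15 ≥ 154 is false
  proposed use ∈ {agricultural, industrial, residential}: commercial is not in the set → false
  zoning = R2: C2 == R2 is false
  lot coverage ≤ 29%: 64 ≤ 29 is false
Combine:
[1.1] false → true (antecedent false ⇒ implication holds) = true
[1.2] true AND false AND true = false
[1] true OR false = true
[2.1.2] false OR false = false
[2.1] false AND false = false
[2.2.1.1.2] true AND true = true
[2.2.1.1] true OR true = true
[2.2.1] NOT true = false
[2.2] NOT false = true
[2] false → true (antecedent false ⇒ implication holds) = true
[3.1.1] false AND false AND false = false
[3.1] NOT false = true
[3.2.2.1] false OR false = false
[3.2.2] NOT false = true
[3.2] false OR true = true
[3] true → true = true
[root] true OR true OR true = true
Overall: true → issued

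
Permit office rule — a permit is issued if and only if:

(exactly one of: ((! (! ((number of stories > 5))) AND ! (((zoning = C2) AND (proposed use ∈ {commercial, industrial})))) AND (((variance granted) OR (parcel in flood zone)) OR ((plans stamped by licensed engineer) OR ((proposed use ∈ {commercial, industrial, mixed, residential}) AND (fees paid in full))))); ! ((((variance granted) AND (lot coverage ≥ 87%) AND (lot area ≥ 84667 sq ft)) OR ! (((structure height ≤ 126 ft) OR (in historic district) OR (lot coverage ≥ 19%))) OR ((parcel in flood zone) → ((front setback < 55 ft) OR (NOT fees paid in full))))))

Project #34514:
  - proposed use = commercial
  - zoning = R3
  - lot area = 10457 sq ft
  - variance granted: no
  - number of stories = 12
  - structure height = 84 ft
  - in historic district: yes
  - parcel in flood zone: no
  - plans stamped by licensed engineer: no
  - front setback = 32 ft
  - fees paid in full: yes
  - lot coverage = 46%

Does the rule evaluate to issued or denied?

Issued

Atomic conditions:
  number of stories > 5: 12 > 5 is true
  zoning = C2: R3 == C2 is false
  proposed use ∈ {commercial, industrial}: commercial is in the set → true
  variance granted: no → false
  parcel in flood zone: no → false
  plans stamped by licensed engineer: no → false
  proposed use ∈ {commercial, industrial, mixed, residential}: commercial is in the set → true
  fees paid in full: yes → true
  lot coverage ≥ 87%: 46 ≥ 87 is false
  lot area ≥ 84667 sq ft: 10457 ≥ 84667 is false
  structure height ≤ 126 ft: 84 ≤ 126 is true
  in historic district: yes → true
  lot coverage ≥ 19%: 46 ≥ 19 is true
  front setback < 55 ft: 32 < 55 is true
  NOT fees paid in full: yes → false
Combine:
[1.1.1.1] NOT true = false
[1.1.1] NOT false = true
[1.1.2.1] false AND true = false
[1.1.2] NOT false = true
[1.1] true AND true = true
[1.2.1] false OR false = false
[1.2.2.2] true AND true = true
[1.2.2] false OR true = true
[1.2] false OR true = true
[1] true AND true = true
[2.1.1] false AND false AND false = false
[2.1.2.1] true OR true OR true = true
[2.1.2] NOT true = false
[2.1.3.2] true OR false = true
[2.1.3] false → true (antecedent false ⇒ implication holds) = true
[2.1] false OR false OR true = true
[2] NOT true = false
[root] exactly-one(true, false) = true
Overall: true → issued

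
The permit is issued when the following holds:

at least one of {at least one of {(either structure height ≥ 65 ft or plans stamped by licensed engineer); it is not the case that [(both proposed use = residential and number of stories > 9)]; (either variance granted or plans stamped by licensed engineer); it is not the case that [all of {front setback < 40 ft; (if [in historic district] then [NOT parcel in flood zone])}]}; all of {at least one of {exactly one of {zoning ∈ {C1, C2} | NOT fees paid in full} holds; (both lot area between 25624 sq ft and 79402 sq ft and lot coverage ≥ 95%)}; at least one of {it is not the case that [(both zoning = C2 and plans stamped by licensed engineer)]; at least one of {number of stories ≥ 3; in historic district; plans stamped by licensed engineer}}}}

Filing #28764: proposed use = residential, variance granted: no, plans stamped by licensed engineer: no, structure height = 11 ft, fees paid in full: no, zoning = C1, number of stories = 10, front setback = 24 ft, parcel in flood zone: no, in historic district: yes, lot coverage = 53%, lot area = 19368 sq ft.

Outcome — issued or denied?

Denied

Atomic conditions:
  structure height ≥ 65 ft: 11 ≥ 65 is false
  plans stamped by licensed engineer: no → false
  proposed use = residential: residential == residential is true
  number of stories > 9: 10 > 9 is true
  variance granted: no → false
  front setback < 40 ft: 24 < 40 is true
  in historic district: yes → true
  NOT parcel in flood zone: no → true
  zoning ∈ {C1, C2}: C1 is in the set → true
  NOT fees paid in full: no → true
  lot area between 25624 sq ft and 79402 sq ft: 19368 in [25624, 79402] is false
  lot coverage ≥ 95%: 53 ≥ 95 is false
  zoning = C2: C1 == C2 is false
  number of stories ≥ 3: 10 ≥ 3 is true
Combine:
[1.1] false OR false = false
[1.2.1] true AND true = true
[1.2] NOT true = false
[1.3] false OR false = false
[1.4.1.2] true → true = true
[1.4.1] true AND true = true
[1.4] NOT true = false
[1] false OR false OR false OR false = false
[2.1.1] exactly-one(true, true) = false
[2.1.2] false AND false = false
[2.1] false OR false = false
[2.2.1.1] false AND false = false
[2.2.1] NOT false = true
[2.2.2] true OR true OR false = true
[2.2] true OR true = true
[2] false AND true = false
[root] false OR false = false
Overall: false → denied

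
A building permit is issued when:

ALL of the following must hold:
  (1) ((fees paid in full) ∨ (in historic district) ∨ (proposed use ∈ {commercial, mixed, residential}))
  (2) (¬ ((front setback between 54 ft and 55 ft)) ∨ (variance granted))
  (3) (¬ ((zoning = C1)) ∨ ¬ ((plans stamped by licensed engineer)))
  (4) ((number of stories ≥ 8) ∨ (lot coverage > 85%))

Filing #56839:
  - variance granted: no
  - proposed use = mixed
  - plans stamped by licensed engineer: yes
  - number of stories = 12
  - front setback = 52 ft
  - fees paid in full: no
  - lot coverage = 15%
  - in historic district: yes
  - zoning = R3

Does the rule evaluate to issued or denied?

Atomic conditions:
  fees paid in full: no → false
  in historic district: yes → true
  proposed use ∈ {commercial, mixed, residential}: mixed is in the set → true
  front setback between 54 ft and 55 ft: 52 in [54, 55] is false
  variance granted: no → false
  zoning = C1: R3 == C1 is false
  plans stamped by licensed engineer: yes → true
  number of stories ≥ 8: 12 ≥ 8 is true
  lot coverage > 85%: 15 > 85 is false
Combine:
[1] false OR true OR true = true
[2.1] NOT false = true
[2] true OR false = true
[3.1] NOT false = true
[3.2] NOT true = false
[3] true OR false = true
[4] true OR false = true
[root] true AND true AND true AND true = true
Overall: true → issued

Issued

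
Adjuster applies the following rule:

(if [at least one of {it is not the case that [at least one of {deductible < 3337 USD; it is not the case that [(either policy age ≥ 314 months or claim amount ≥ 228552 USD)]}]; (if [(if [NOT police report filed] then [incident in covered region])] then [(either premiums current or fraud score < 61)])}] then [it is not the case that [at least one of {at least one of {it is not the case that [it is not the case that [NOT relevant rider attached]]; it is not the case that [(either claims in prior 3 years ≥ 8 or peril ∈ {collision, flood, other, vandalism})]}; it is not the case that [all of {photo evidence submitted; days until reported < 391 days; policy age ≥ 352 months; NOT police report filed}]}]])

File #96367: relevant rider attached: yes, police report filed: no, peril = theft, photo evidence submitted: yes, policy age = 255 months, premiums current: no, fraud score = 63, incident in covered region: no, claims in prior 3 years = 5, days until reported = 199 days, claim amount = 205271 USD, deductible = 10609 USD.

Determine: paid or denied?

Denied

Atomic conditions:
  deductible < 3337 USD: 10609 < 3337 is false
  policy age ≥ 314 months: 255 ≥ 314 is false
  claim amount ≥ 228552 USD: 205271 ≥ 228552 is false
  NOT police report filed: no → true
  incident in covered region: no → false
  premiums current: no → false
  fraud score < 61: 63 < 61 is false
  NOT relevant rider attached: yes → false
  claims in prior 3 years ≥ 8: 5 ≥ 8 is false
  peril ∈ {collision, flood, other, vandalism}: theft is not in the set → false
  photo evidence submitted: yes → true
  days until reported < 391 days: 199 < 391 is true
  policy age ≥ 352 months: 255 ≥ 352 is false
Combine:
[1.1.1.2.1] false OR false = false
[1.1.1.2] NOT false = true
[1.1.1] false OR true = true
[1.1] NOT true = false
[1.2.1] true → false = false
[1.2.2] false OR false = false
[1.2] false → false (antecedent false ⇒ implication holds) = true
[1] false OR true = true
[2.1.1.1.1] NOT false = true
[2.1.1.1] NOT true = false
[2.1.1.2.1] false OR false = false
[2.1.1.2] NOT false = true
[2.1.1] false OR true = true
[2.1.2.1] true AND true AND false AND true = false
[2.1.2] NOT false = true
[2.1] true OR true = true
[2] NOT true = false
[root] true → false = false
Overall: false → denied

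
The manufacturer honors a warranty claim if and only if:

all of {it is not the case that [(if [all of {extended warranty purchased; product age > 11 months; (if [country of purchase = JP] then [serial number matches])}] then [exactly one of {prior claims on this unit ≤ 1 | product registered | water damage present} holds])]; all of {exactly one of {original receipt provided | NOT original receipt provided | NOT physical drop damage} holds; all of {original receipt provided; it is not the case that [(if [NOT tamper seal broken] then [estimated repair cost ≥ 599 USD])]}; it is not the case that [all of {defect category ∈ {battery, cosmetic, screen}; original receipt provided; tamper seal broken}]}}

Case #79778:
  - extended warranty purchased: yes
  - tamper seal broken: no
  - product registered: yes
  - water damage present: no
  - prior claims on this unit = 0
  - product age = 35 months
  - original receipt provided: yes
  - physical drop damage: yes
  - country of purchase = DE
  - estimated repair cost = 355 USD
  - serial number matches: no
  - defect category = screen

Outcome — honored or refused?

Honored

Atomic conditions:
  extended warranty purchased: yes → true
  product age > 11 months: 35 > 11 is true
  country of purchase = JP: DE == JP is false
  serial number matches: no → false
  prior claims on this unit ≤ 1: 0 ≤ 1 is true
  product registered: yes → true
  water damage present: no → false
  original receipt provided: yes → true
  NOT original receipt provided: yes → false
  NOT physical drop damage: yes → false
  NOT tamper seal broken: no → true
  estimated repair cost ≥ 599 USD: 355 ≥ 599 is false
  defect category ∈ {battery, cosmetic, screen}: screen is in the set → true
  tamper seal broken: no → false
Combine:
[1.1.1.3] false → false (antecedent false ⇒ implication holds) = true
[1.1.1] true AND true AND true = true
[1.1.2] exactly-one(true, true, false) = false
[1.1] true → false = false
[1] NOT false = true
[2.1] exactly-one(true, false, false) = true
[2.2.2.1] true → false = false
[2.2.2] NOT false = true
[2.2] true AND true = true
[2.3.1] true AND true AND false = false
[2.3] NOT false = true
[2] true AND true AND true = true
[root] true AND true = true
Overall: true → honored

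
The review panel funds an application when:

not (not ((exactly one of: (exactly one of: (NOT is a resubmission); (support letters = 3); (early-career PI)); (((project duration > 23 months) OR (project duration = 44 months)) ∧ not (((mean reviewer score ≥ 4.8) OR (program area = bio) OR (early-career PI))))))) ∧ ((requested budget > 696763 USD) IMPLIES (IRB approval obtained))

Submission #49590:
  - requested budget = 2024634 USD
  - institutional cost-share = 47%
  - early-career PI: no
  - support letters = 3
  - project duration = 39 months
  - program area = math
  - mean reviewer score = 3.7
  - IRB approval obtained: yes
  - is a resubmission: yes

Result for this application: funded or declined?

Atomic conditions:
  NOT is a resubmission: yes → false
  support letters = 3: 3 == 3 is true
  early-career PI: no → false
  project duration > 23 months: 39 > 23 is true
  project duration = 44 months: 39 == 44 is false
  mean reviewer score ≥ 4.8: 3.7 ≥ 4.8 is false
  program area = bio: math == bio is false
  requested budget > 696763 USD: 2024634 > 696763 is true
  IRB approval obtained: yes → true
Combine:
[1.1.1.1] exactly-one(false, true, false) = true
[1.1.1.2.1] true OR false = true
[1.1.1.2.2.1] false OR false OR false = false
[1.1.1.2.2] NOT false = true
[1.1.1.2] true AND true = true
[1.1.1] exactly-one(true, true) = false
[1.1] NOT false = true
[1] NOT true = false
[2] true → true = true
[root] false AND true = false
Overall: false → declined

Declined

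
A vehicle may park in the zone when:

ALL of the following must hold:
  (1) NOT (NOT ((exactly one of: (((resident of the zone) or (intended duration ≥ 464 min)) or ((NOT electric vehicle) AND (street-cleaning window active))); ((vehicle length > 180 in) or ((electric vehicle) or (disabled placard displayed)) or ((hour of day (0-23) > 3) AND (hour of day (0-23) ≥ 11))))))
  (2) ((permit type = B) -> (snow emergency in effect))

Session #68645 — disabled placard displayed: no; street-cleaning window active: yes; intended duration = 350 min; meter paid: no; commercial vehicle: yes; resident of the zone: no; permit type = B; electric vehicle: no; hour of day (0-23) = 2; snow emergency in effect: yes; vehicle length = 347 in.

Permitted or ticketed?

Atomic conditions:
  resident of the zone: no → false
  intended duration ≥ 464 min: 350 ≥ 464 is false
  NOT electric vehicle: no → true
  street-cleaning window active: yes → true
  vehicle length > 180 in: 347 > 180 is true
  electric vehicle: no → false
  disabled placard displayed: no → false
  hour of day (0-23) > 3: 2 > 3 is false
  hour of day (0-23) ≥ 11: 2 ≥ 11 is false
  permit type = B: B == B is true
  snow emergency in effect: yes → true
Combine:
[1.1.1.1.1] false OR false = false
[1.1.1.1.2] true AND true = true
[1.1.1.1] false OR true = true
[1.1.1.2.2] false OR false = false
[1.1.1.2.3] false AND false = false
[1.1.1.2] true OR false OR false = true
[1.1.1] exactly-one(true, true) = false
[1.1] NOT false = true
[1] NOT true = false
[2] true → true = true
[root] false AND true = false
Overall: false → ticketed

Ticketed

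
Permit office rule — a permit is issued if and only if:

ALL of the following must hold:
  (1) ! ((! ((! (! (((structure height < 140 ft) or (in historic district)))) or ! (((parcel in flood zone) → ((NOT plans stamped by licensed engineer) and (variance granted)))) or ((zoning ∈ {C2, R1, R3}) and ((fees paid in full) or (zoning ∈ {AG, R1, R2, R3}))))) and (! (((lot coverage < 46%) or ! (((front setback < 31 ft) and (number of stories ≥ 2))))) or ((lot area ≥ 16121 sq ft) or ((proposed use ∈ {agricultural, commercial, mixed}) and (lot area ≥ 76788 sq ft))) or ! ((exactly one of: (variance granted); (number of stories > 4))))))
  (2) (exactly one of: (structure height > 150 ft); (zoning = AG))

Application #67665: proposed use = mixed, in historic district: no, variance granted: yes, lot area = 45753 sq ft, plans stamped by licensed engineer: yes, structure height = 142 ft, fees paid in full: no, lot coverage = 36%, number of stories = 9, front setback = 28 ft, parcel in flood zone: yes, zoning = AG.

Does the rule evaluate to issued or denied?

Atomic conditions:
  structure height < 140 ft: 142 < 140 is false
  in historic district: no → false
  parcel in flood zone: yes → true
  NOT plans stamped by licensed engineer: yes → false
  variance granted: yes → true
  zoning ∈ {C2, R1, R3}: AG is not in the set → false
  fees paid in full: no → false
  zoning ∈ {AG, R1, R2, R3}: AG is in the set → true
  lot coverage < 46%: 36 < 46 is true
  front setback < 31 ft: 28 < 31 is true
  number of stories ≥ 2: 9 ≥ 2 is true
  lot area ≥ 16121 sq ft: 45753 ≥ 16121 is true
  proposed use ∈ {agricultural, commercial, mixed}: mixed is in the set → true
  lot area ≥ 76788 sq ft: 45753 ≥ 76788 is false
  number of stories > 4: 9 > 4 is true
  structure height > 150 ft: 142 > 150 is false
  zoning = AG: AG == AG is true
Combine:
[1.1.1.1.1.1.1] false OR false = false
[1.1.1.1.1.1] NOT false = true
[1.1.1.1.1] NOT true = false
[1.1.1.1.2.1.2] false AND true = false
[1.1.1.1.2.1] true → false = false
[1.1.1.1.2] NOT false = true
[1.1.1.1.3.2] false OR true = true
[1.1.1.1.3] false AND true = false
[1.1.1.1] false OR true OR false = true
[1.1.1] NOT true = false
[1.1.2.1.1.2.1] true AND true = true
[1.1.2.1.1.2] NOT true = false
[1.1.2.1.1] true OR false = true
[1.1.2.1] NOT true = false
[1.1.2.2.2] true AND false = false
[1.1.2.2] true OR false = true
[1.1.2.3.1] exactly-one(true, true) = false
[1.1.2.3] NOT false = true
[1.1.2] false OR true OR true = true
[1.1] false AND true = false
[1] NOT false = true
[2] exactly-one(false, true) = true
[root] true AND true = true
Overall: true → issued

Issued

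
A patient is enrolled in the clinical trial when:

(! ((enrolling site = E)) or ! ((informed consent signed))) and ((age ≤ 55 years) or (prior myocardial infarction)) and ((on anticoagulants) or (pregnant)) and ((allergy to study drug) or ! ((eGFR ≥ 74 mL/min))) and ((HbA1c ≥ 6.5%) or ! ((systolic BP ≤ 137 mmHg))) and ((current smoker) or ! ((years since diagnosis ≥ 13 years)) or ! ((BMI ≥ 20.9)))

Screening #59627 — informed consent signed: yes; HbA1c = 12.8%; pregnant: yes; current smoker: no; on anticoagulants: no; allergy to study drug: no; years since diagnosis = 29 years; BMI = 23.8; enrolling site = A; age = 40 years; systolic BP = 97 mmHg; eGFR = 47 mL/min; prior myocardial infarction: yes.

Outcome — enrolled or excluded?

Excluded

Atomic conditions:
  enrolling site = E: A == E is false
  informed consent signed: yes → true
  age ≤ 55 years: 40 ≤ 55 is true
  prior myocardial infarction: yes → true
  on anticoagulants: no → false
  pregnant: yes → true
  allergy to study drug: no → false
  eGFR ≥ 74 mL/min: 47 ≥ 74 is false
  HbA1c ≥ 6.5%: 12.8 ≥ 6.5 is true
  systolic BP ≤ 137 mmHg: 97 ≤ 137 is true
  current smoker: no → false
  years since diagnosis ≥ 13 years: 29 ≥ 13 is true
  BMI ≥ 20.9: 23.8 ≥ 20.9 is true
Combine:
[1.1] NOT false = true
[1.2] NOT true = false
[1] true OR false = true
[2] true OR true = true
[3] false OR true = true
[4.2] NOT false = true
[4] false OR true = true
[5.2] NOT true = false
[5] true OR false = true
[6.2] NOT true = false
[6.3] NOT true = false
[6] false OR false OR false = false
[root] true AND true AND true AND true AND true AND false = false
Overall: false → excluded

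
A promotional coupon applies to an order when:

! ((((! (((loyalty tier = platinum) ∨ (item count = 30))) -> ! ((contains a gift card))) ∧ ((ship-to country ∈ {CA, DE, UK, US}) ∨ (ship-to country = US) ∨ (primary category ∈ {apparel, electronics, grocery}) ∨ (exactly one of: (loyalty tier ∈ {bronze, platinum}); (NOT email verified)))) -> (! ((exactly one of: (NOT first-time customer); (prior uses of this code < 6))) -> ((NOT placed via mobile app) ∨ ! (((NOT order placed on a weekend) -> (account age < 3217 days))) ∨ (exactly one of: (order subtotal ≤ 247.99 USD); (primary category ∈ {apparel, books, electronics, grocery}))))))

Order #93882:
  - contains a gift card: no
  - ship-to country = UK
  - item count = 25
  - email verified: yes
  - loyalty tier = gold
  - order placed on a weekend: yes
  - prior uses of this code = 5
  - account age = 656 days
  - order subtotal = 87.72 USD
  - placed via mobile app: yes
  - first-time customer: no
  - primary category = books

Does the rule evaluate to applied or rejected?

Applied

Atomic conditions:
  loyalty tier = platinum: gold == platinum is false
  item count = 30: 25 == 30 is false
  contains a gift card: no → false
  ship-to country ∈ {CA, DE, UK, US}: UK is in the set → true
  ship-to country = US: UK == US is false
  primary category ∈ {apparel, electronics, grocery}: books is not in the set → false
  loyalty tier ∈ {bronze, platinum}: gold is not in the set → false
  NOT email verified: yes → false
  NOT first-time customer: no → true
  prior uses of this code < 6: 5 < 6 is true
  NOT placed via mobile app: yes → false
  NOT order placed on a weekend: yes → false
  account age < 3217 days: 656 < 3217 is true
  order subtotal ≤ 247.99 USD: 87.72 ≤ 247.99 is true
  primary category ∈ {apparel, books, electronics, grocery}: books is in the set → true
Combine:
[1.1.1.1.1] false OR false = false
[1.1.1.1] NOT false = true
[1.1.1.2] NOT false = true
[1.1.1] true → true = true
[1.1.2.4] exactly-one(false, false) = false
[1.1.2] true OR false OR false OR false = true
[1.1] true AND true = true
[1.2.1.1] exactly-one(true, true) = false
[1.2.1] NOT false = true
[1.2.2.2.1] false → true (antecedent false ⇒ implication holds) = true
[1.2.2.2] NOT true = false
[1.2.2.3] exactly-one(true, true) = false
[1.2.2] false OR false OR false = false
[1.2] true → false = false
[1] true → false = false
[root] NOT false = true
Overall: true → applied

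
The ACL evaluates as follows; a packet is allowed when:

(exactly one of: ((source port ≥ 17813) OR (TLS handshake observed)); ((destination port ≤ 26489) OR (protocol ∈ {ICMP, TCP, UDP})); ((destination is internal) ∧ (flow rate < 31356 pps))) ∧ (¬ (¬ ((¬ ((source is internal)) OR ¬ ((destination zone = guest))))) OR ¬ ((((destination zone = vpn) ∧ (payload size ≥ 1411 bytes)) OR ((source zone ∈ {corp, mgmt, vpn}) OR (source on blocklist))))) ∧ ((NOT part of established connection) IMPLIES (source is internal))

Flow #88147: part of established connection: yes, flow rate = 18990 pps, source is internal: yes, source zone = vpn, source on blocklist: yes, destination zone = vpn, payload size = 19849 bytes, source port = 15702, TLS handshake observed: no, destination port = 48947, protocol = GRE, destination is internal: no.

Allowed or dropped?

Dropped

Atomic conditions:
  source port ≥ 17813: 15702 ≥ 17813 is false
  TLS handshake observed: no → false
  destination port ≤ 26489: 48947 ≤ 26489 is false
  protocol ∈ {ICMP, TCP, UDP}: GRE is not in the set → false
  destination is internal: no → false
  flow rate < 31356 pps: 18990 < 31356 is true
  source is internal: yes → true
  destination zone = guest: vpn == guest is false
  destination zone = vpn: vpn == vpn is true
  payload size ≥ 1411 bytes: 19849 ≥ 1411 is true
  source zone ∈ {corp, mgmt, vpn}: vpn is in the set → true
  source on blocklist: yes → true
  NOT part of established connection: yes → false
Combine:
[1.1] false OR false = false
[1.2] false OR false = false
[1.3] false AND true = false
[1] exactly-one(false, false, false) = false
[2.1.1.1.1] NOT true = false
[2.1.1.1.2] NOT false = true
[2.1.1.1] false OR true = true
[2.1.1] NOT true = false
[2.1] NOT false = true
[2.2.1.1] true AND true = true
[2.2.1.2] true OR true = true
[2.2.1] true OR true = true
[2.2] NOT true = false
[2] true OR false = true
[3] false → true (antecedent false ⇒ implication holds) = true
[root] false AND true AND true = false
Overall: false → dropped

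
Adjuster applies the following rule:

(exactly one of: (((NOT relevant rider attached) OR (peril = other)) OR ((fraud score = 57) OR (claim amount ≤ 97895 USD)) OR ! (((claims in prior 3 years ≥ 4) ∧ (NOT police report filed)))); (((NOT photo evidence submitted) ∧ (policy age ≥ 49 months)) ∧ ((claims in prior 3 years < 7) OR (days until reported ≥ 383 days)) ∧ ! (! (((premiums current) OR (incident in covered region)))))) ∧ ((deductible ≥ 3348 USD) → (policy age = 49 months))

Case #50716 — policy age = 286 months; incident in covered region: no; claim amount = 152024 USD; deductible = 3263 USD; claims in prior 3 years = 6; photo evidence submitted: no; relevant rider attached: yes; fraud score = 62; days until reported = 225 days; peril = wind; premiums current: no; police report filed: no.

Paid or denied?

Denied

Atomic conditions:
  NOT relevant rider attached: yes → false
  peril = other: wind == other is false
  fraud score = 57: 62 == 57 is false
  claim amount ≤ 97895 USD: 152024 ≤ 97895 is false
  claims in prior 3 years ≥ 4: 6 ≥ 4 is true
  NOT police report filed: no → true
  NOT photo evidence submitted: no → true
  policy age ≥ 49 months: 286 ≥ 49 is true
  claims in prior 3 years < 7: 6 < 7 is true
  days until reported ≥ 383 days: 225 ≥ 383 is false
  premiums current: no → false
  incident in covered region: no → false
  deductible ≥ 3348 USD: 3263 ≥ 3348 is false
  policy age = 49 months: 286 == 49 is false
Combine:
[1.1.1] false OR false = false
[1.1.2] false OR false = false
[1.1.3.1] true AND true = true
[1.1.3] NOT true = false
[1.1] false OR false OR false = false
[1.2.1] true AND true = true
[1.2.2] true OR false = true
[1.2.3.1.1] false OR false = false
[1.2.3.1] NOT false = true
[1.2.3] NOT true = false
[1.2] true AND true AND false = false
[1] exactly-one(false, false) = false
[2] false → false (antecedent false ⇒ implication holds) = true
[root] false AND true = false
Overall: false → denied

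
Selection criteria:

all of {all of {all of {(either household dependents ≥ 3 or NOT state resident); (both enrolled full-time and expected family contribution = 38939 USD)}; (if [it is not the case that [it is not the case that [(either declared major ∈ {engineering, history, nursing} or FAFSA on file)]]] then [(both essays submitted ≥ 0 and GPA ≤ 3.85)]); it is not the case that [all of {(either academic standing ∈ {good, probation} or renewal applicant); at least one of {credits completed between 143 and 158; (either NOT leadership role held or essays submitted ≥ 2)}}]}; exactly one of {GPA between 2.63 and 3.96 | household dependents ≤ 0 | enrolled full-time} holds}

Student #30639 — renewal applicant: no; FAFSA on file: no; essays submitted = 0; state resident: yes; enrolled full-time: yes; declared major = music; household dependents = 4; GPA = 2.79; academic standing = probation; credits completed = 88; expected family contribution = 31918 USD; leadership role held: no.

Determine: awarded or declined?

Declined

Atomic conditions:
  household dependents ≥ 3: 4 ≥ 3 is true
  NOT state resident: yes → false
  enrolled full-time: yes → true
  expected family contribution = 38939 USD: 31918 == 38939 is false
  declared major ∈ {engineering, history, nursing}: music is not in the set → false
  FAFSA on file: no → false
  essays submitted ≥ 0: 0 ≥ 0 is true
  GPA ≤ 3.85: 2.79 ≤ 3.85 is true
  academic standing ∈ {good, probation}: probation is in the set → true
  renewal applicant: no → false
  credits completed between 143 and 158: 88 in [143, 158] is false
  NOT leadership role held: no → true
  essays submitted ≥ 2: 0 ≥ 2 is false
  GPA between 2.63 and 3.96: 2.79 in [2.63, 3.96] is true
  household dependents ≤ 0: 4 ≤ 0 is false
Combine:
[1.1.1] true OR false = true
[1.1.2] true AND false = false
[1.1] true AND false = false
[1.2.1.1.1] false OR false = false
[1.2.1.1] NOT false = true
[1.2.1] NOT true = false
[1.2.2] true AND true = true
[1.2] false → true (antecedent false ⇒ implication holds) = true
[1.3.1.1] true OR false = true
[1.3.1.2.2] true OR false = true
[1.3.1.2] false OR true = true
[1.3.1] true AND true = true
[1.3] NOT true = false
[1] false AND true AND false = false
[2] exactly-one(true, false, true) = false
[root] false AND false = false
Overall: false → declined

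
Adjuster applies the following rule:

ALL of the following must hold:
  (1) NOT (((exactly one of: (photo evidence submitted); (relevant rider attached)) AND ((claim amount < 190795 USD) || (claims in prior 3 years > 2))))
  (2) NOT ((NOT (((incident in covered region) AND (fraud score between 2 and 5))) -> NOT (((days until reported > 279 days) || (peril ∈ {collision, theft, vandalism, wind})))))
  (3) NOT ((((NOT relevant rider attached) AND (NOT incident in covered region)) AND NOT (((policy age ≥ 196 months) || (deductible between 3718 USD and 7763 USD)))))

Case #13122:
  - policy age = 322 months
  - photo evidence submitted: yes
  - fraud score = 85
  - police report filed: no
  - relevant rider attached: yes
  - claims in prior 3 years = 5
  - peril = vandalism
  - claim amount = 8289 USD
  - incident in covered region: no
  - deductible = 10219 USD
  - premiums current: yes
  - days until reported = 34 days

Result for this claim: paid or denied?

Paid

Atomic conditions:
  photo evidence submitted: yes → true
  relevant rider attached: yes → true
  claim amount < 190795 USD: 8289 < 190795 is true
  claims in prior 3 years > 2: 5 > 2 is true
  incident in covered region: no → false
  fraud score between 2 and 5: 85 in [2, 5] is false
  days until reported > 279 days: 34 > 279 is false
  peril ∈ {collision, theft, vandalism, wind}: vandalism is in the set → true
  NOT relevant rider attached: yes → false
  NOT incident in covered region: no → true
  policy age ≥ 196 months: 322 ≥ 196 is true
  deductible between 3718 USD and 7763 USD: 10219 in [3718, 7763] is false
Combine:
[1.1.1] exactly-one(true, true) = false
[1.1.2] true OR true = true
[1.1] false AND true = false
[1] NOT false = true
[2.1.1.1] false AND false = false
[2.1.1] NOT false = true
[2.1.2.1] false OR true = true
[2.1.2] NOT true = false
[2.1] true → false = false
[2] NOT false = true
[3.1.1] false AND true = false
[3.1.2.1] true OR false = true
[3.1.2] NOT true = false
[3.1] false AND false = false
[3] NOT false = true
[root] true AND true AND true = true
Overall: true → paid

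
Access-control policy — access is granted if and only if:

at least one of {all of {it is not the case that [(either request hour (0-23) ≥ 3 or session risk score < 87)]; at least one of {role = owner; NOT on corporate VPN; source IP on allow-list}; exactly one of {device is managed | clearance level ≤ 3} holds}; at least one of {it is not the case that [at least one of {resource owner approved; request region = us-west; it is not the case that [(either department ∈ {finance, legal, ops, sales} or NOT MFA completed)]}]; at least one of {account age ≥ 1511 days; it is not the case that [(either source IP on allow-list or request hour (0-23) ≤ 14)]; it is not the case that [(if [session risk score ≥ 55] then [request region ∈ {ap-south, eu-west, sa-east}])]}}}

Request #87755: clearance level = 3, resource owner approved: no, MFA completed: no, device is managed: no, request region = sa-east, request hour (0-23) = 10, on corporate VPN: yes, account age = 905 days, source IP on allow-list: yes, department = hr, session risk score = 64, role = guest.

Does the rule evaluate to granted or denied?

Atomic conditions:
  request hour (0-23) ≥ 3: 10 ≥ 3 is true
  session risk score < 87: 64 < 87 is true
  role = owner: guest == owner is false
  NOT on corporate VPN: yes → false
  source IP on allow-list: yes → true
  device is managed: no → false
  clearance level ≤ 3: 3 ≤ 3 is true
  resource owner approved: no → false
  request region = us-west: sa-east == us-west is false
  department ∈ {finance, legal, ops, sales}: hr is not in the set → false
  NOT MFA completed: no → true
  account age ≥ 1511 days: 905 ≥ 1511 is false
  request hour (0-23) ≤ 14: 10 ≤ 14 is true
  session risk score ≥ 55: 64 ≥ 55 is true
  request region ∈ {ap-south, eu-west, sa-east}: sa-east is in the set → true
Combine:
[1.1.1] true OR true = true
[1.1] NOT true = false
[1.2] false OR false OR true = true
[1.3] exactly-one(false, true) = true
[1] false AND true AND true = false
[2.1.1.3.1] false OR true = true
[2.1.1.3] NOT true = false
[2.1.1] false OR false OR false = false
[2.1] NOT false = true
[2.2.2.1] true OR true = true
[2.2.2] NOT true = false
[2.2.3.1] true → true = true
[2.2.3] NOT true = false
[2.2] false OR false OR false = false
[2] true OR false = true
[root] false OR true = true
Overall: true → granted

Granted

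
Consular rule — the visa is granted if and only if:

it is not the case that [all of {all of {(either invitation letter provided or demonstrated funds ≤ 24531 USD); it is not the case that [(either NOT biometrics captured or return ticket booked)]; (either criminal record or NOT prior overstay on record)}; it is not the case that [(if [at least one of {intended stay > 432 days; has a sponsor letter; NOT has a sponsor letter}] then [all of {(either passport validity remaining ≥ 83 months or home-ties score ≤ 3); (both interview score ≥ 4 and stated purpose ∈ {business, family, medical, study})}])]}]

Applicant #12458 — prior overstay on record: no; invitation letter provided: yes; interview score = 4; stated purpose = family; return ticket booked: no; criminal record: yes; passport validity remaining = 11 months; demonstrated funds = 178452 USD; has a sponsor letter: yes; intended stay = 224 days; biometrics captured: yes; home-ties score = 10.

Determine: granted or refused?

Atomic conditions:
  invitation letter provided: yes → true
  demonstrated funds ≤ 24531 USD: 178452 ≤ 24531 is false
  NOT biometrics captured: yes → false
  return ticket booked: no → false
  criminal record: yes → true
  NOT prior overstay on record: no → true
  intended stay > 432 days: 224 > 432 is false
  has a sponsor letter: yes → true
  NOT has a sponsor letter: yes → false
  passport validity remaining ≥ 83 months: 11 ≥ 83 is false
  home-ties score ≤ 3: 10 ≤ 3 is false
  interview score ≥ 4: 4 ≥ 4 is true
  stated purpose ∈ {business, family, medical, study}: family is in the set → true
Combine:
[1.1.1] true OR false = true
[1.1.2.1] false OR false = false
[1.1.2] NOT false = true
[1.1.3] true OR true = true
[1.1] true AND true AND true = true
[1.2.1.1] false OR true OR false = true
[1.2.1.2.1] false OR false = false
[1.2.1.2.2] true AND true = true
[1.2.1.2] false AND true = false
[1.2.1] true → false = false
[1.2] NOT false = true
[1] true AND true = true
[root] NOT true = false
Overall: false → refused

Refused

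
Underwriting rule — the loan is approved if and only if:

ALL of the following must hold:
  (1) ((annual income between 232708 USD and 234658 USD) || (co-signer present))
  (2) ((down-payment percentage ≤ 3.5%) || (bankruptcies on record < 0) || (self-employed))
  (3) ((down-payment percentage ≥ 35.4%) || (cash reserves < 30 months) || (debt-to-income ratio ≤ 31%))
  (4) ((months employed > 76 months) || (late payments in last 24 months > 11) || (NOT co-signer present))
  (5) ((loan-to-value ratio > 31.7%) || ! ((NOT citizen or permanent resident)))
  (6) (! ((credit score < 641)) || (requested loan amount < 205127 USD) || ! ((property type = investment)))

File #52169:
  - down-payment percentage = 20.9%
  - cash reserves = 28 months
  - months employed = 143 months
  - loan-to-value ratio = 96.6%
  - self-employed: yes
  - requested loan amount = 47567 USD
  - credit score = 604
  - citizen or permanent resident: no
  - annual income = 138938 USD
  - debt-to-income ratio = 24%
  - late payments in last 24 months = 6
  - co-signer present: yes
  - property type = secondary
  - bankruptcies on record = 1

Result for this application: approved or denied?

Atomic conditions:
  annual income between 232708 USD and 234658 USD: 138938 in [232708, 234658] is false
  co-signer present: yes → true
  down-payment percentage ≤ 3.5%: 20.9 ≤ 3.5 is false
  bankruptcies on record < 0: 1 < 0 is false
  self-employed: yes → true
  down-payment percentage ≥ 35.4%: 20.9 ≥ 35.4 is false
  cash reserves < 30 months: 28 < 30 is true
  debt-to-income ratio ≤ 31%: 24 ≤ 31 is true
  months employed > 76 months: 143 > 76 is true
  late payments in last 24 months > 11: 6 > 11 is false
  NOT co-signer present: yes → false
  loan-to-value ratio > 31.7%: 96.6 > 31.7 is true
  NOT citizen or permanent resident: no → true
  credit score < 641: 604 < 641 is true
  requested loan amount < 205127 USD: 47567 < 205127 is true
  property type = investment: secondary == investment is false
Combine:
[1] false OR true = true
[2] false OR false OR true = true
[3] false OR true OR true = true
[4] true OR false OR false = true
[5.2] NOT true = false
[5] true OR false = true
[6.1] NOT true = false
[6.3] NOT false = true
[6] false OR true OR true = true
[root] true AND true AND true AND true AND true AND true = true
Overall: true → approved

Approved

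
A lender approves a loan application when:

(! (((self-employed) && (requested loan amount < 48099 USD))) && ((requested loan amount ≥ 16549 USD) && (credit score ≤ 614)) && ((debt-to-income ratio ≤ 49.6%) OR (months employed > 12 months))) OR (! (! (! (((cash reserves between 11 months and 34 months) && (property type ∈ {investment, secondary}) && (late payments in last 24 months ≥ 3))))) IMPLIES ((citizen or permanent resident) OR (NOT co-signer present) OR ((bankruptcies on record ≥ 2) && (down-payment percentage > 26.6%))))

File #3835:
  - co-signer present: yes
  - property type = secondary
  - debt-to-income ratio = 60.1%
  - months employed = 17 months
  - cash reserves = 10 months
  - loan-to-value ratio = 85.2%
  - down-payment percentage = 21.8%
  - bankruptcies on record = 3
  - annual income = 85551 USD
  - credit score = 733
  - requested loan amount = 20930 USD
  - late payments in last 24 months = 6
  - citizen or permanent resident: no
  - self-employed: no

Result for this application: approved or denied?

Atomic conditions:
  self-employed: no → false
  requested loan amount < 48099 USD: 20930 < 48099 is true
  requested loan amount ≥ 16549 USD: 20930 ≥ 16549 is true
  credit score ≤ 614: 733 ≤ 614 is false
  debt-to-income ratio ≤ 49.6%: 60.1 ≤ 49.6 is false
  months employed > 12 months: 17 > 12 is true
  cash reserves between 11 months and 34 months: 10 in [11, 34] is false
  property type ∈ {investment, secondary}: secondary is in the set → true
  late payments in last 24 months ≥ 3: 6 ≥ 3 is true
  citizen or permanent resident: no → false
  NOT co-signer present: yes → false
  bankruptcies on record ≥ 2: 3 ≥ 2 is true
  down-payment percentage > 26.6%: 21.8 > 26.6 is false
Combine:
[1.1.1] false AND true = false
[1.1] NOT false = true
[1.2] true AND false = false
[1.3] false OR true = true
[1] true AND false AND true = false
[2.1.1.1.1] false AND true AND true = false
[2.1.1.1] NOT false = true
[2.1.1] NOT true = false
[2.1] NOT false = true
[2.2.3] true AND false = false
[2.2] false OR false OR false = false
[2] true → false = false
[root] false OR false = false
Overall: false → denied

Denied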